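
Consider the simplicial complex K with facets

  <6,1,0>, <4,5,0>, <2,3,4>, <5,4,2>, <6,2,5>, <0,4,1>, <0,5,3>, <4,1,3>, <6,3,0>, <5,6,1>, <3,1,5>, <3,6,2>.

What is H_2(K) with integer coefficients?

Fix the vertex order 0 < 1 < 2 < 3 < 4 < 5 < 6 and write every simplex with vertices in increasing order. Then dim K = 2 and the simplices of K are:

  0-simplices (7): [0], [1], [2], [3], [4], [5], [6]
  1-simplices (18): [0,1], [0,3], [0,4], [0,5], [0,6], [1,3], [1,4], [1,5], [1,6], [2,3], [2,4], [2,5], [2,6], [3,4], [3,5], [3,6], [4,5], [5,6]
  2-simplices (12): [0,1,4], [0,1,6], [0,3,5], [0,3,6], [0,4,5], [1,3,4], [1,3,5], [1,5,6], [2,3,4], [2,3,6], [2,4,5], [2,5,6]

giving chain groups C_0 ≅ Z^7, C_1 ≅ Z^18, C_2 ≅ Z^12.

Boundary ∂_1: C_1 → C_0 is given by ∂[p,q] = [q] − [p]. For instance
  ∂[2,3] = [3] − [2].
The resulting 7×18 matrix has rank 6, and its Smith normal form has invariant factors (1,1,1,1,1,1).

The boundary map ∂_2: C_2 → C_1 sends each 2-simplex [p,q,r] to [q,r] − [p,r] + [p,q]. For instance
  ∂[0,3,6] = [3,6] − [0,6] + [0,3],
  ∂[2,3,6] = [3,6] − [2,6] + [2,3].
The resulting 18×12 matrix has rank 12, and its Smith normal form has invariant factors (1,1,1,1,1,1,1,1,1,1,1,2).

Computing H_k = (kernel of ∂_k) / (image of ∂_{k+1}):

  H_2: rank ker ∂_2 − rank ∂_3 = (12 − 12) − 0 = 0, and there is no ∂_3, so H_2 = 0.

H_2 ≅ 0.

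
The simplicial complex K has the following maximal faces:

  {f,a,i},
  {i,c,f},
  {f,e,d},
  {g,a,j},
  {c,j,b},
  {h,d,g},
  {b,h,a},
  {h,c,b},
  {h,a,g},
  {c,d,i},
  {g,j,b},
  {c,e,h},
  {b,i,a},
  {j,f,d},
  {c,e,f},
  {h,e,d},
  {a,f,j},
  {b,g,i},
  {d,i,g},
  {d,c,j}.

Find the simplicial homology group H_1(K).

H_1 ≅ Z ⊕ Z/2.

Take the total order a < b < c < d < e < f < g < h < i < j on the vertex set. Then K (dimension 2) consists of the simplices:

  0-simplices (10): a, b, c, d, e, f, g, h, i, j
  1-simplices (30): ab, af, ag, ah, ai, aj, bc, bg, bh, bi, bj, cd, ce, cf, ch, ci, cj, de, df, dg, dh, di, dj, ef, eh, fi, fj, gh, gi, gj
  2-simplices (20): abh, abi, afi, afj, agh, agj, bch, bcj, bgi, bgj, cdi, cdj, cef, ceh, cfi, def, deh, dfj, dgh, dgi

Hence C_0 ≅ Z^10, C_1 ≅ Z^30, C_2 ≅ Z^20.

Boundary ∂_1: C_1 → C_0 maps an edge to its endpoints' difference, ∂[p,q] = q − p. For instance
  ∂bg = g − b.
The 10×30 boundary matrix has rank 9 and Smith normal form diag(1,1,1,1,1,1,1,1,1).

Boundary ∂_2: C_2 → C_1 acts by ∂[p,q,r] = [q,r] − [p,r] + [p,q]. For instance
  ∂cdj = dj − cj + cd,
  ∂bch = ch − bh + bc.
The 30×20 boundary matrix has rank 20 and Smith normal form diag(1,1,1,1,1,1,1,1,1,1,1,1,1,1,1,1,1,1,1,2).

Computing H_k = (kernel of ∂_k) / (image of ∂_{k+1}):

  H_1: rank ker ∂_1 − rank ∂_2 = (30 − 9) − 20 = 1, and ∂_2 has invariant factor 2 > 1, so H_1 = Z ⊕ Z/2.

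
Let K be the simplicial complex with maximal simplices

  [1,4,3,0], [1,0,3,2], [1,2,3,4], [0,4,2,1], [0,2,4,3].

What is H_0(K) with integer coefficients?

Take the total order 0 < 1 < 2 < 3 < 4 on the vertex set. Then K (dimension 3) consists of the simplices:

  0-simplices (5): [0], [1], [2], [3], [4]
  1-simplices (10): [0,1], [0,2], [0,3], [0,4], [1,2], [1,3], [1,4], [2,3], [2,4], [3,4]
  2-simplices (10): [0,1,2], [0,1,3], [0,1,4], [0,2,3], [0,2,4], [0,3,4], [1,2,3], [1,2,4], [1,3,4], [2,3,4]
  3-simplices (5): [0,1,2,3], [0,1,2,4], [0,1,3,4], [0,2,3,4], [1,2,3,4]

Hence C_0 ≅ Z^5, C_1 ≅ Z^10, C_2 ≅ Z^10, C_3 ≅ Z^5.

∂_1: C_1 → C_0 maps an edge to its endpoints' difference, ∂[p,q] = q − p.
This gives a 5×10 integer matrix of rank 4; reducing to Smith normal form yields diagonal entries (1,1,1,1).

∂_2: C_2 → C_1 maps a triangle to the signed sum of its edges. For instance
  ∂[0,1,2] = [1,2] − [0,2] + [0,1],
  ∂[0,2,4] = [2,4] − [0,4] + [0,2].
The resulting 10×10 matrix has rank 6, and its Smith normal form has invariant factors (1,1,1,1,1,1).

The boundary map ∂_3: C_3 → C_2 sends each 3-simplex σ to the alternating sum Σ_i (−1)^i (σ with its i-th vertex removed). For instance
  ∂[0,2,3,4] = [2,3,4] − [0,3,4] + [0,2,4] − [0,2,3],
  ∂[0,1,2,4] = [1,2,4] − [0,2,4] + [0,1,4] − [0,1,2].
The resulting 10×5 matrix has rank 4, and its Smith normal form has invariant factors (1,1,1,1).

From H_k ≅ ker(∂_k) / im(∂_{k+1}) we obtain:

  H_0: rank C_0 − rank ∂_1 = 5 − 4 = 1, and the invariant factors of ∂_1 are all 1, so H_0 ≅ Z.

H_0 ≅ Z.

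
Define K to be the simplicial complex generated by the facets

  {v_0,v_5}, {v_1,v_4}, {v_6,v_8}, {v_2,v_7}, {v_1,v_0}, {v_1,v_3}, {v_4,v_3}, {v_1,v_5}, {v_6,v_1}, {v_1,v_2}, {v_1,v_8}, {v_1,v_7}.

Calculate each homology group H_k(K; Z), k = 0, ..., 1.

H_0 ≅ Z,  H_1 ≅ Z^4.

We work with the vertex ordering v_0 < v_1 < v_2 < v_3 < v_4 < v_5 < v_6 < v_7 < v_8. The simplices of K, each written with vertices in increasing order, are:

  0-simplices (9): [v_0], [v_1], [v_2], [v_3], [v_4], [v_5], [v_6], [v_7], [v_8]
  1-simplices (12): [v_0,v_1], [v_0,v_5], [v_1,v_2], [v_1,v_3], [v_1,v_4], [v_1,v_5], [v_1,v_6], [v_1,v_7], [v_1,v_8], [v_2,v_7], [v_3,v_4], [v_6,v_8]

giving chain groups C_0 ≅ Z^9, C_1 ≅ Z^12.

The boundary map ∂_1: C_1 → C_0 maps an edge to its endpoints' difference, ∂[p,q] = q − p. For instance
  ∂[v_1,v_7] = [v_7] − [v_1].
As a 9×12 matrix over Z this has rank 8, with invariant factors (1,1,1,1,1,1,1,1).

Computing H_k = (kernel of ∂_k) / (image of ∂_{k+1}):

  H_0: rank C_0 − rank ∂_1 = 9 − 8 = 1, and the invariant factors of ∂_1 are all 1, so H_0 ≅ Z.
  H_1: rank ker ∂_1 − rank ∂_2 = (12 − 8) − 0 = 4, and there is no ∂_2, so H_1 ≅ Z^4.

As a check, the Euler characteristic is 9 − 12 = -3, which agrees with 1 − 4 = -3.
(K is a triangulation of a wedge of 4 circles.)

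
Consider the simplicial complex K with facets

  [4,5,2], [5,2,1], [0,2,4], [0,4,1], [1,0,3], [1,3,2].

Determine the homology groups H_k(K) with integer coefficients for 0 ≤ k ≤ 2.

K has 6 vertices, 12 edges, 6 triangles.
rank ∂_0 = 0, rank ∂_1 = 5 ⇒ b_0 = 6 − 0 − 5 = 1; all invariant factors of ∂_1 are 1 so no torsion. So H_0 ≅ Z.
rank ∂_1 = 5, rank ∂_2 = 6 ⇒ b_1 = 12 − 5 − 6 = 1; all invariant factors of ∂_2 are 1 so no torsion. So H_1 ≅ Z.
rank ∂_2 = 6, rank ∂_3 = 0 ⇒ b_2 = 6 − 6 − 0 = 0. So H_2 ≅ 0.

H_0 = Z,  H_1 = Z,  H_2 = 0.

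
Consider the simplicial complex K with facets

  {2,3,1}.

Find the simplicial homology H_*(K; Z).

Fix the vertex order 1 < 2 < 3 and write every simplex with vertices in increasing order. Then dim K = 2 and the simplices of K are:

  0-simplices (3): [1], [2], [3]
  1-simplices (3): [1,2], [1,3], [2,3]
  2-simplices (1): [1,2,3]

giving chain groups C_0 ≅ Z^3, C_1 ≅ Z^3, C_2 ≅ Z^1.

The boundary map ∂_1: C_1 → C_0 sends each edge [p,q] (with p < q) to q − p.
This gives a 3×3 integer matrix of rank 2; reducing to Smith normal form yields diagonal entries (1,1).

Boundary ∂_2: C_2 → C_1 sends each 2-simplex [p,q,r] to [q,r] − [p,r] + [p,q]. For instance
  ∂[1,2,3] = [2,3] − [1,3] + [1,2].
The resulting 3×1 matrix has rank 1, and its Smith normal form has invariant factors (1).

Now H_k = ker ∂_k / im ∂_{k+1}, so:

  H_0: rank C_0 − rank ∂_1 = 3 − 2 = 1, and the invariant factors of ∂_1 are all 1, so H_0 = Z.
  H_1: rank ker ∂_1 − rank ∂_2 = (3 − 2) − 1 = 0, and the invariant factors of ∂_2 are all 1, so H_1 = 0.
  H_2: rank ker ∂_2 − rank ∂_3 = (1 − 1) − 0 = 0, and there is no ∂_3, so H_2 = 0.

H_0 = Z,  H_1 = 0,  H_2 = 0.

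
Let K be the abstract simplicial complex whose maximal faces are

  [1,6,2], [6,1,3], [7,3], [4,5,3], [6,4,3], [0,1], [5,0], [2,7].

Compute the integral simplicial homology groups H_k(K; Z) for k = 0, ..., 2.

We work with the vertex ordering 0 < 1 < 2 < 3 < 4 < 5 < 6 < 7. The simplices of K, each written with vertices in increasing order, are:

  0-simplices (8): [0], [1], [2], [3], [4], [5], [6], [7]
  1-simplices (13): [0,1], [0,5], [1,2], [1,3], [1,6], [2,6], [2,7], [3,4], [3,5], [3,6], [3,7], [4,5], [4,6]
  2-simplices (4): [1,2,6], [1,3,6], [3,4,5], [3,4,6]

Hence C_0 ≅ Z^8, C_1 ≅ Z^13, C_2 ≅ Z^4.

Boundary ∂_1: C_1 → C_0 sends each edge [p,q] (with p < q) to q − p. For instance
  ∂[3,6] = [6] − [3].
This gives a 8×13 integer matrix of rank 7; reducing to Smith normal form yields diagonal entries (1,1,1,1,1,1,1).

∂_2: C_2 → C_1 acts by ∂[p,q,r] = [q,r] − [p,r] + [p,q]. For instance
  ∂[1,2,6] = [2,6] − [1,6] + [1,2],
  ∂[3,4,5] = [4,5] − [3,5] + [3,4].
This gives a 13×4 integer matrix of rank 4; reducing to Smith normal form yields diagonal entries (1,1,1,1).

From H_k ≅ ker(∂_k) / im(∂_{k+1}) we obtain:

  H_0: rank C_0 − rank ∂_1 = 8 − 7 = 1, and the invariant factors of ∂_1 are all 1, so H_0 = Z.
  H_1: rank ker ∂_1 − rank ∂_2 = (13 − 7) − 4 = 2, and the invariant factors of ∂_2 are all 1, so H_1 = Z^2.
  H_2: rank ker ∂_2 − rank ∂_3 = (4 − 4) − 0 = 0, and there is no ∂_3, so H_2 = 0.

As a check, the Euler characteristic is 8 − 13 + 4 = -1, which agrees with 1 − 2 + 0 = -1.

H_0 ≅ Z,  H_1 ≅ Z^2,  H_2 = 0.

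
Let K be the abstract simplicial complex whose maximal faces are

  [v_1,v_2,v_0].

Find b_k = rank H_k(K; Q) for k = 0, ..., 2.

K has 3 vertices, 3 edges, 1 triangle.
rank ∂_0 = 0, rank ∂_1 = 2 ⇒ b_0 = 3 − 0 − 2 = 1; all invariant factors of ∂_1 are 1 so no torsion. So H_0 ≅ Z.
rank ∂_1 = 2, rank ∂_2 = 1 ⇒ b_1 = 3 − 2 − 1 = 0; all invariant factors of ∂_2 are 1 so no torsion. So H_1 ≅ 0.
rank ∂_2 = 1, rank ∂_3 = 0 ⇒ b_2 = 1 − 1 − 0 = 0. So H_2 ≅ 0.

b_0 = 1, b_1 = 0, b_2 = 0.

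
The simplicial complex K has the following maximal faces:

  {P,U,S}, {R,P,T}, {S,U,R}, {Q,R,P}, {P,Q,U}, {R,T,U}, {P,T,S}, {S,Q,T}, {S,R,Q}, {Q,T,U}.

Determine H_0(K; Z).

Take the total order P < Q < R < S < T < U on the vertex set. Then K (dimension 2) consists of the simplices:

  0-simplices (6): P, Q, R, S, T, U
  1-simplices (15): PQ, PR, PS, PT, PU, QR, QS, QT, QU, RS, RT, RU, ST, SU, TU
  2-simplices (10): PQR, PQU, PRT, PST, PSU, QRS, QST, QTU, RSU, RTU

giving chain groups C_0 ≅ Z^6, C_1 ≅ Z^15, C_2 ≅ Z^10.

∂_1: C_1 → C_0 sends each edge [p,q] (with p < q) to q − p. For instance
  ∂RU = U − R.
The 6×15 boundary matrix has rank 5 and Smith normal form diag(1,1,1,1,1).

∂_2: C_2 → C_1 maps a triangle to the signed sum of its edges. For instance
  ∂PRT = RT − PT + PR,
  ∂PQR = QR − PR + PQ.
As a 15×10 matrix over Z this has rank 10, with invariant factors (1,1,1,1,1,1,1,1,1,2).

From H_k ≅ ker(∂_k) / im(∂_{k+1}) we obtain:

  H_0: rank C_0 − rank ∂_1 = 6 − 5 = 1, and the invariant factors of ∂_1 are all 1, so H_0 = Z.

H_0 ≅ Z.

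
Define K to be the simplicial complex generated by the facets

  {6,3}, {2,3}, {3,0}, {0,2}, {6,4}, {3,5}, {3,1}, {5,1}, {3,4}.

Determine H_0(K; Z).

H_0 ≅ Z.

Take the total order 0 < 1 < 2 < 3 < 4 < 5 < 6 on the vertex set. Then K (dimension 1) consists of the simplices:

  0-simplices (7): [0], [1], [2], [3], [4], [5], [6]
  1-simplices (9): [0,2], [0,3], [1,3], [1,5], [2,3], [3,4], [3,5], [3,6], [4,6]

Hence C_0 ≅ Z^7, C_1 ≅ Z^9.

Boundary ∂_1: C_1 → C_0 maps an edge to its endpoints' difference, ∂[p,q] = q − p.
The resulting 7×9 matrix has rank 6, and its Smith normal form has invariant factors (1,1,1,1,1,1).

From H_k ≅ ker(∂_k) / im(∂_{k+1}) we obtain:

  H_0: rank C_0 − rank ∂_1 = 7 − 6 = 1, and the invariant factors of ∂_1 are all 1, so H_0 = Z.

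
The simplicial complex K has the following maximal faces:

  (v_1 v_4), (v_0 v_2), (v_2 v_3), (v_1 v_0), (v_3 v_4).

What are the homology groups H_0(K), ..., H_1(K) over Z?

H_0 ≅ Z,  H_1 ≅ Z.

We work with the vertex ordering v_0 < v_1 < v_2 < v_3 < v_4. The simplices of K, each written with vertices in increasing order, are:

  0-simplices (5): [v_0], [v_1], [v_2], [v_3], [v_4]
  1-simplices (5): [v_0,v_1], [v_0,v_2], [v_1,v_4], [v_2,v_3], [v_3,v_4]

Hence C_0 ≅ Z^5, C_1 ≅ Z^5.

∂_1: C_1 → C_0 is given by ∂[p,q] = [q] − [p].
As a 5×5 matrix over Z this has rank 4, with invariant factors (1,1,1,1).

Reading off H_k = ker ∂_k / im ∂_{k+1}:

  H_0: rank C_0 − rank ∂_1 = 5 − 4 = 1, and the invariant factors of ∂_1 are all 1, so H_0 = Z.
  H_1: rank ker ∂_1 − rank ∂_2 = (5 − 4) − 0 = 1, and there is no ∂_2, so H_1 = Z.

As a check, the Euler characteristic is 5 − 5 = 0, which agrees with 1 − 1 = 0.
(K is a triangulation of the circle S^1.)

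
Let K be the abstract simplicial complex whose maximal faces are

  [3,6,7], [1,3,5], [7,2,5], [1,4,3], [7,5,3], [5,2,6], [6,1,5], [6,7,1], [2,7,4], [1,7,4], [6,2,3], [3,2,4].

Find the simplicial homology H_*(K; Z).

H_0 = Z,  H_1 = Z/2,  H_2 = 0.

We work with the vertex ordering 1 < 2 < 3 < 4 < 5 < 6 < 7. The simplices of K, each written with vertices in increasing order, are:

  0-simplices (7): [1], [2], [3], [4], [5], [6], [7]
  1-simplices (18): [1,3], [1,4], [1,5], [1,6], [1,7], [2,3], [2,4], [2,5], [2,6], [2,7], [3,4], [3,5], [3,6], [3,7], [4,7], [5,6], [5,7], [6,7]
  2-simplices (12): [1,3,4], [1,3,5], [1,4,7], [1,5,6], [1,6,7], [2,3,4], [2,3,6], [2,4,7], [2,5,6], [2,5,7], [3,5,7], [3,6,7]

giving chain groups C_0 ≅ Z^7, C_1 ≅ Z^18, C_2 ≅ Z^12.

Boundary ∂_1: C_1 → C_0 maps an edge to its endpoints' difference, ∂[p,q] = q − p.
As a 7×18 matrix over Z this has rank 6, with invariant factors (1,1,1,1,1,1).

∂_2: C_2 → C_1 maps a triangle to the signed sum of its edges. For instance
  ∂[2,3,6] = [3,6] − [2,6] + [2,3],
  ∂[1,4,7] = [4,7] − [1,7] + [1,4].
The 18×12 boundary matrix has rank 12 and Smith normal form diag(1,1,1,1,1,1,1,1,1,1,1,2).

Reading off H_k = ker ∂_k / im ∂_{k+1}:

  H_0: rank C_0 − rank ∂_1 = 7 − 6 = 1, and the invariant factors of ∂_1 are all 1, so H_0 ≅ Z.
  H_1: rank ker ∂_1 − rank ∂_2 = (18 − 6) − 12 = 0, and ∂_2 has invariant factor 2 > 1, so H_1 ≅ Z/2.
  H_2: rank ker ∂_2 − rank ∂_3 = (12 − 12) − 0 = 0, and there is no ∂_3, so H_2 ≅ 0.

As a check, the Euler characteristic is 7 − 18 + 12 = 1, which agrees with 1 − 0 + 0 = 1.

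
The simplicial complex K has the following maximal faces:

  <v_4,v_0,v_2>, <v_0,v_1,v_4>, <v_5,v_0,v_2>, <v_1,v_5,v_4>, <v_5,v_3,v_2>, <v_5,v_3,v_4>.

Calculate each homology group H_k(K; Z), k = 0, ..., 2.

H_0 ≅ Z,  H_1 ≅ Z,  H_2 = 0.

Fix the vertex order v_0 < v_1 < v_2 < v_3 < v_4 < v_5 and write every simplex with vertices in increasing order. Then dim K = 2 and the simplices of K are:

  0-simplices (6): [v_0], [v_1], [v_2], [v_3], [v_4], [v_5]
  1-simplices (12): [v_0,v_1], [v_0,v_2], [v_0,v_4], [v_0,v_5], [v_1,v_4], [v_1,v_5], [v_2,v_3], [v_2,v_4], [v_2,v_5], [v_3,v_4], [v_3,v_5], [v_4,v_5]
  2-simplices (6): [v_0,v_1,v_4], [v_0,v_2,v_4], [v_0,v_2,v_5], [v_1,v_4,v_5], [v_2,v_3,v_5], [v_3,v_4,v_5]

so the chain groups are C_0 ≅ Z^6, C_1 ≅ Z^12, C_2 ≅ Z^6.

Boundary ∂_1: C_1 → C_0 maps an edge to its endpoints' difference, ∂[p,q] = q − p. For instance
  ∂[v_4,v_5] = [v_5] − [v_4].
This gives a 6×12 integer matrix of rank 5; reducing to Smith normal form yields diagonal entries (1,1,1,1,1).

∂_2: C_2 → C_1 sends each 2-simplex [p,q,r] to [q,r] − [p,r] + [p,q]. For instance
  ∂[v_0,v_2,v_5] = [v_2,v_5] − [v_0,v_5] + [v_0,v_2],
  ∂[v_0,v_2,v_4] = [v_2,v_4] − [v_0,v_4] + [v_0,v_2].
This gives a 12×6 integer matrix of rank 6; reducing to Smith normal form yields diagonal entries (1,1,1,1,1,1).

From H_k ≅ ker(∂_k) / im(∂_{k+1}) we obtain:

  H_0: rank C_0 − rank ∂_1 = 6 − 5 = 1, and the invariant factors of ∂_1 are all 1, so H_0 = Z.
  H_1: rank ker ∂_1 − rank ∂_2 = (12 − 5) − 6 = 1, and the invariant factors of ∂_2 are all 1, so H_1 = Z.
  H_2: rank ker ∂_2 − rank ∂_3 = (6 − 6) − 0 = 0, and there is no ∂_3, so H_2 = 0.

As a check, the Euler characteristic is 6 − 12 + 6 = 0, which agrees with 1 − 1 + 0 = 0.
(K is a triangulation of the cylinder S^1 x I.)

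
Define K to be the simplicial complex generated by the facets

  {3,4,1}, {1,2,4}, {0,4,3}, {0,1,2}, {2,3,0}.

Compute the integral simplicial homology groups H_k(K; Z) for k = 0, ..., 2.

H_0 ≅ Z,  H_1 ≅ Z,  H_2 = 0.

Take the total order 0 < 1 < 2 < 3 < 4 on the vertex set. Then K (dimension 2) consists of the simplices:

  0-simplices (5): [0], [1], [2], [3], [4]
  1-simplices (10): [0,1], [0,2], [0,3], [0,4], [1,2], [1,3], [1,4], [2,3], [2,4], [3,4]
  2-simplices (5): [0,1,2], [0,2,3], [0,3,4], [1,2,4], [1,3,4]

Hence C_0 ≅ Z^5, C_1 ≅ Z^10, C_2 ≅ Z^5.

The boundary map ∂_1: C_1 → C_0 maps an edge to its endpoints' difference, ∂[p,q] = q − p. For instance
  ∂[3,4] = [4] − [3].
The resulting 5×10 matrix has rank 4, and its Smith normal form has invariant factors (1,1,1,1).

The boundary map ∂_2: C_2 → C_1 acts by ∂[p,q,r] = [q,r] − [p,r] + [p,q]. For instance
  ∂[0,1,2] = [1,2] − [0,2] + [0,1],
  ∂[0,2,3] = [2,3] − [0,3] + [0,2].
The resulting 10×5 matrix has rank 5, and its Smith normal form has invariant factors (1,1,1,1,1).

Computing H_k = (kernel of ∂_k) / (image of ∂_{k+1}):

  H_0: rank C_0 − rank ∂_1 = 5 − 4 = 1, and the invariant factors of ∂_1 are all 1, so H_0 = Z.
  H_1: rank ker ∂_1 − rank ∂_2 = (10 − 4) − 5 = 1, and the invariant factors of ∂_2 are all 1, so H_1 = Z.
  H_2: rank ker ∂_2 − rank ∂_3 = (5 − 5) − 0 = 0, and there is no ∂_3, so H_2 = 0.

As a check, the Euler characteristic is 5 − 10 + 5 = 0, which agrees with 1 − 1 + 0 = 0.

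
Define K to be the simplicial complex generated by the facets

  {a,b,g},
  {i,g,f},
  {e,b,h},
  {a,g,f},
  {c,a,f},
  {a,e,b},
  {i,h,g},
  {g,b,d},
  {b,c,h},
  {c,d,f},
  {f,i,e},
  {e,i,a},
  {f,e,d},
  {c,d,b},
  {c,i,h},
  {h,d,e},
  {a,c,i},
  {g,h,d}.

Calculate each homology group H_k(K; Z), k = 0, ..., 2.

Order the vertices as a < b < c < d < e < f < g < h < i. Listing each simplex with vertices in this order, K has dimension 2 with simplices:

  0-simplices (9): a, b, c, d, e, f, g, h, i
  1-simplices (27): ab, ac, ae, af, ag, ai, bc, bd, be, bg, bh, cd, cf, ch, ci, de, df, dg, dh, ef, eh, ei, fg, fi, gh, gi, hi
  2-simplices (18): abe, abg, acf, aci, aei, afg, bcd, bch, bdg, beh, cdf, chi, def, deh, dgh, efi, fgi, ghi

giving chain groups C_0 ≅ Z^9, C_1 ≅ Z^27, C_2 ≅ Z^18.

Boundary ∂_1: C_1 → C_0 sends each edge [p,q] (with p < q) to q − p.
The 9×27 boundary matrix has rank 8 and Smith normal form diag(1,1,1,1,1,1,1,1).

∂_2: C_2 → C_1 sends each 2-simplex [p,q,r] to [q,r] − [p,r] + [p,q]. For instance
  ∂chi = hi − ci + ch,
  ∂efi = fi − ei + ef.
The 27×18 boundary matrix has rank 18 and Smith normal form diag(1,1,1,1,1,1,1,1,1,1,1,1,1,1,1,1,1,2).

Computing H_k = (kernel of ∂_k) / (image of ∂_{k+1}):

  H_0: rank C_0 − rank ∂_1 = 9 − 8 = 1, and the invariant factors of ∂_1 are all 1, so H_0 ≅ Z.
  H_1: rank ker ∂_1 − rank ∂_2 = (27 − 8) − 18 = 1, and ∂_2 has invariant factor 2 > 1, so H_1 ≅ Z ⊕ Z/2.
  H_2: rank ker ∂_2 − rank ∂_3 = (18 − 18) − 0 = 0, and there is no ∂_3, so H_2 ≅ 0.

H_0 ≅ Z,  H_1 ≅ Z ⊕ Z/2,  H_2 = 0.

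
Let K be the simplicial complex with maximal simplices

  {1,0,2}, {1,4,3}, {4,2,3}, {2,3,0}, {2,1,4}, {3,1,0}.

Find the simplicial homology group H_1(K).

Take the total order 0 < 1 < 2 < 3 < 4 on the vertex set. Then K (dimension 2) consists of the simplices:

  0-simplices (5): [0], [1], [2], [3], [4]
  1-simplices (9): [0,1], [0,2], [0,3], [1,2], [1,3], [1,4], [2,3], [2,4], [3,4]
  2-simplices (6): [0,1,2], [0,1,3], [0,2,3], [1,2,4], [1,3,4], [2,3,4]

Hence C_0 ≅ Z^5, C_1 ≅ Z^9, C_2 ≅ Z^6.

∂_1: C_1 → C_0 sends each edge [p,q] (with p < q) to q − p. For instance
  ∂[0,1] = [1] − [0].
This gives a 5×9 integer matrix of rank 4; reducing to Smith normal form yields diagonal entries (1,1,1,1).

Boundary ∂_2: C_2 → C_1 acts by ∂[p,q,r] = [q,r] − [p,r] + [p,q]. For instance
  ∂[0,1,2] = [1,2] − [0,2] + [0,1],
  ∂[0,1,3] = [1,3] − [0,3] + [0,1].
The resulting 9×6 matrix has rank 5, and its Smith normal form has invariant factors (1,1,1,1,1).

From H_k ≅ ker(∂_k) / im(∂_{k+1}) we obtain:

  H_1: rank ker ∂_1 − rank ∂_2 = (9 − 4) − 5 = 0, and the invariant factors of ∂_2 are all 1, so H_1 ≅ 0.

(K is a triangulation of the 2-sphere S^2.)

H_1 ≅ 0.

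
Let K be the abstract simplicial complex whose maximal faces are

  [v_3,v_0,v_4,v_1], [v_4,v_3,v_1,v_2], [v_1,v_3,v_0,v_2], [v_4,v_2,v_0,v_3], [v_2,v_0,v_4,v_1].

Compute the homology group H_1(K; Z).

H_1 = 0.

Fix the vertex order v_0 < v_1 < v_2 < v_3 < v_4 and write every simplex with vertices in increasing order. Then dim K = 3 and the simplices of K are:

  0-simplices (5): [v_0], [v_1], [v_2], [v_3], [v_4]
  1-simplices (10): [v_0,v_1], [v_0,v_2], [v_0,v_3], [v_0,v_4], [v_1,v_2], [v_1,v_3], [v_1,v_4], [v_2,v_3], [v_2,v_4], [v_3,v_4]
  2-simplices (10): [v_0,v_1,v_2], [v_0,v_1,v_3], [v_0,v_1,v_4], [v_0,v_2,v_3], [v_0,v_2,v_4], [v_0,v_3,v_4], [v_1,v_2,v_3], [v_1,v_2,v_4], [v_1,v_3,v_4], [v_2,v_3,v_4]
  3-simplices (5): [v_0,v_1,v_2,v_3], [v_0,v_1,v_2,v_4], [v_0,v_1,v_3,v_4], [v_0,v_2,v_3,v_4], [v_1,v_2,v_3,v_4]

so the chain groups are C_0 ≅ Z^5, C_1 ≅ Z^10, C_2 ≅ Z^10, C_3 ≅ Z^5.

∂_1: C_1 → C_0 is given by ∂[p,q] = [q] − [p]. For instance
  ∂[v_3,v_4] = [v_4] − [v_3].
The resulting 5×10 matrix has rank 4, and its Smith normal form has invariant factors (1,1,1,1).

∂_2: C_2 → C_1 acts by ∂[p,q,r] = [q,r] − [p,r] + [p,q]. For instance
  ∂[v_0,v_1,v_4] = [v_1,v_4] − [v_0,v_4] + [v_0,v_1],
  ∂[v_0,v_2,v_4] = [v_2,v_4] − [v_0,v_4] + [v_0,v_2].
The resulting 10×10 matrix has rank 6, and its Smith normal form has invariant factors (1,1,1,1,1,1).

The boundary map ∂_3: C_3 → C_2 sends each 3-simplex σ to the alternating sum Σ_i (−1)^i (σ with its i-th vertex removed). For instance
  ∂[v_0,v_1,v_3,v_4] = [v_1,v_3,v_4] − [v_0,v_3,v_4] + [v_0,v_1,v_4] − [v_0,v_1,v_3],
  ∂[v_0,v_2,v_3,v_4] = [v_2,v_3,v_4] − [v_0,v_3,v_4] + [v_0,v_2,v_4] − [v_0,v_2,v_3].
As a 10×5 matrix over Z this has rank 4, with invariant factors (1,1,1,1).

From H_k ≅ ker(∂_k) / im(∂_{k+1}) we obtain:

  H_1: rank ker ∂_1 − rank ∂_2 = (10 − 4) − 6 = 0, and the invariant factors of ∂_2 are all 1, so H_1 ≅ 0.

(K is a triangulation of the 3-sphere S^3.)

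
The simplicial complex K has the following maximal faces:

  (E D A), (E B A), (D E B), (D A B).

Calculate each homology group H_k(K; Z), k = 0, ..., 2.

We work with the vertex ordering A < B < D < E. The simplices of K, each written with vertices in increasing order, are:

  0-simplices (4): A, B, D, E
  1-simplices (6): AB, AD, AE, BD, BE, DE
  2-simplices (4): ABD, ABE, ADE, BDE

Hence C_0 ≅ Z^4, C_1 ≅ Z^6, C_2 ≅ Z^4.

The boundary map ∂_1: C_1 → C_0 maps an edge to its endpoints' difference, ∂[p,q] = q − p. For instance
  ∂AD = D − A.
This gives a 4×6 integer matrix of rank 3; reducing to Smith normal form yields diagonal entries (1,1,1).

Boundary ∂_2: C_2 → C_1 sends each 2-simplex [p,q,r] to [q,r] − [p,r] + [p,q]. For instance
  ∂BDE = DE − BE + BD,
  ∂ADE = DE − AE + AD.
This gives a 6×4 integer matrix of rank 3; reducing to Smith normal form yields diagonal entries (1,1,1).

Computing H_k = (kernel of ∂_k) / (image of ∂_{k+1}):

  H_0: rank C_0 − rank ∂_1 = 4 − 3 = 1, and the invariant factors of ∂_1 are all 1, so H_0 = Z.
  H_1: rank ker ∂_1 − rank ∂_2 = (6 − 3) − 3 = 0, and the invariant factors of ∂_2 are all 1, so H_1 = 0.
  H_2: rank ker ∂_2 − rank ∂_3 = (4 − 3) − 0 = 1, and there is no ∂_3, so H_2 = Z.

H_0 ≅ Z,  H_1 = 0,  H_2 ≅ Z.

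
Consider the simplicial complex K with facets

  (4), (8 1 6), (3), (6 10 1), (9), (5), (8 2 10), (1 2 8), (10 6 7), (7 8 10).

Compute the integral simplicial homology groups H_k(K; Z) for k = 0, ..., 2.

H_0 = Z^5,  H_1 = Z,  H_2 = 0.

We work with the vertex ordering 1 < 2 < 3 < 4 < 5 < 6 < 7 < 8 < 9 < 10. The simplices of K, each written with vertices in increasing order, are:

  0-simplices (10): [1], [2], [3], [4], [5], [6], [7], [8], [9], [10]
  1-simplices (12): [1,2], [1,6], [1,8], [1,10], [2,8], [2,10], [6,7], [6,8], [6,10], [7,8], [7,10], [8,10]
  2-simplices (6): [1,2,8], [1,6,8], [1,6,10], [2,8,10], [6,7,10], [7,8,10]

Hence C_0 ≅ Z^10, C_1 ≅ Z^12, C_2 ≅ Z^6.

Boundary ∂_1: C_1 → C_0 sends each edge [p,q] (with p < q) to q − p. For instance
  ∂[1,10] = [10] − [1].
This gives a 10×12 integer matrix of rank 5; reducing to Smith normal form yields diagonal entries (1,1,1,1,1).

∂_2: C_2 → C_1 acts by ∂[p,q,r] = [q,r] − [p,r] + [p,q]. For instance
  ∂[1,2,8] = [2,8] − [1,8] + [1,2],
  ∂[1,6,8] = [6,8] − [1,8] + [1,6].
The resulting 12×6 matrix has rank 6, and its Smith normal form has invariant factors (1,1,1,1,1,1).

Computing H_k = (kernel of ∂_k) / (image of ∂_{k+1}):

  H_0: rank C_0 − rank ∂_1 = 10 − 5 = 5, and the invariant factors of ∂_1 are all 1, so H_0 = Z^5.
  H_1: rank ker ∂_1 − rank ∂_2 = (12 − 5) − 6 = 1, and the invariant factors of ∂_2 are all 1, so H_1 = Z.
  H_2: rank ker ∂_2 − rank ∂_3 = (6 − 6) − 0 = 0, and there is no ∂_3, so H_2 = 0.

(K is a triangulation of the disjoint union of the cylinder S^1 x I and a set of 4 points.)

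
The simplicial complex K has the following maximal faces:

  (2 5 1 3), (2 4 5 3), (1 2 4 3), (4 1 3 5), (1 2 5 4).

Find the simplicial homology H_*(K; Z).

H_0 ≅ Z,  H_1 = 0,  H_2 = 0,  H_3 ≅ Z.

Fix the vertex order 1 < 2 < 3 < 4 < 5 and write every simplex with vertices in increasing order. Then dim K = 3 and the simplices of K are:

  0-simplices (5): [1], [2], [3], [4], [5]
  1-simplices (10): [1,2], [1,3], [1,4], [1,5], [2,3], [2,4], [2,5], [3,4], [3,5], [4,5]
  2-simplices (10): [1,2,3], [1,2,4], [1,2,5], [1,3,4], [1,3,5], [1,4,5], [2,3,4], [2,3,5], [2,4,5], [3,4,5]
  3-simplices (5): [1,2,3,4], [1,2,3,5], [1,2,4,5], [1,3,4,5], [2,3,4,5]

giving chain groups C_0 ≅ Z^5, C_1 ≅ Z^10, C_2 ≅ Z^10, C_3 ≅ Z^5.

The boundary map ∂_1: C_1 → C_0 sends each edge [p,q] (with p < q) to q − p.
This gives a 5×10 integer matrix of rank 4; reducing to Smith normal form yields diagonal entries (1,1,1,1).

Boundary ∂_2: C_2 → C_1 sends each 2-simplex [p,q,r] to [q,r] − [p,r] + [p,q]. For instance
  ∂[2,3,4] = [3,4] − [2,4] + [2,3],
  ∂[1,3,4] = [3,4] − [1,4] + [1,3].
This gives a 10×10 integer matrix of rank 6; reducing to Smith normal form yields diagonal entries (1,1,1,1,1,1).

The boundary map ∂_3: C_3 → C_2 sends each 3-simplex σ to the alternating sum Σ_i (−1)^i (σ with its i-th vertex removed). For instance
  ∂[1,2,4,5] = [2,4,5] − [1,4,5] + [1,2,5] − [1,2,4],
  ∂[1,2,3,4] = [2,3,4] − [1,3,4] + [1,2,4] − [1,2,3].
The 10×5 boundary matrix has rank 4 and Smith normal form diag(1,1,1,1).

Computing H_k = (kernel of ∂_k) / (image of ∂_{k+1}):

  H_0: rank C_0 − rank ∂_1 = 5 − 4 = 1, and the invariant factors of ∂_1 are all 1, so H_0 ≅ Z.
  H_1: rank ker ∂_1 − rank ∂_2 = (10 − 4) − 6 = 0, and the invariant factors of ∂_2 are all 1, so H_1 ≅ 0.
  H_2: rank ker ∂_2 − rank ∂_3 = (10 − 6) − 4 = 0, and the invariant factors of ∂_3 are all 1, so H_2 ≅ 0.
  H_3: rank ker ∂_3 − rank ∂_4 = (5 − 4) − 0 = 1, and there is no ∂_4, so H_3 ≅ Z.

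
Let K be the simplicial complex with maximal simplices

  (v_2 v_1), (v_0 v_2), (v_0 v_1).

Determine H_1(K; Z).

H_1 = Z.

We work with the vertex ordering v_0 < v_1 < v_2. The simplices of K, each written with vertices in increasing order, are:

  0-simplices (3): [v_0], [v_1], [v_2]
  1-simplices (3): [v_0,v_1], [v_0,v_2], [v_1,v_2]

Hence C_0 ≅ Z^3, C_1 ≅ Z^3.

∂_1: C_1 → C_0 is given by ∂[p,q] = [q] − [p]. For instance
  ∂[v_0,v_2] = [v_2] − [v_0].
This gives a 3×3 integer matrix of rank 2; reducing to Smith normal form yields diagonal entries (1,1).

From H_k ≅ ker(∂_k) / im(∂_{k+1}) we obtain:

  H_1: rank ker ∂_1 − rank ∂_2 = (3 − 2) − 0 = 1, and there is no ∂_2, so H_1 = Z.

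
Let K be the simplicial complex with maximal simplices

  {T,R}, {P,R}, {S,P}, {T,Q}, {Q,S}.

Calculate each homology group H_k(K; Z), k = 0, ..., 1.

Take the total order P < Q < R < S < T on the vertex set. Then K (dimension 1) consists of the simplices:

  0-simplices (5): P, Q, R, S, T
  1-simplices (5): PR, PS, QS, QT, RT

giving chain groups C_0 ≅ Z^5, C_1 ≅ Z^5.

The boundary map ∂_1: C_1 → C_0 sends each edge [p,q] (with p < q) to q − p. For instance
  ∂PS = S − P.
The 5×5 boundary matrix has rank 4 and Smith normal form diag(1,1,1,1).

From H_k ≅ ker(∂_k) / im(∂_{k+1}) we obtain:

  H_0: rank C_0 − rank ∂_1 = 5 − 4 = 1, and the invariant factors of ∂_1 are all 1, so H_0 = Z.
  H_1: rank ker ∂_1 − rank ∂_2 = (5 − 4) − 0 = 1, and there is no ∂_2, so H_1 = Z.

H_0 ≅ Z,  H_1 ≅ Z.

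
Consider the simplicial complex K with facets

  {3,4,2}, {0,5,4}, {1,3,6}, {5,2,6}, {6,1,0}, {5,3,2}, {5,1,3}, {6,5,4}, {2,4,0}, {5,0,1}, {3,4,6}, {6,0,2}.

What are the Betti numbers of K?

K has 7 vertices, 18 edges, 12 triangles.
rank ∂_0 = 0, rank ∂_1 = 6 ⇒ b_0 = 7 − 0 − 6 = 1; all invariant factors of ∂_1 are 1 so no torsion. So H_0 ≅ Z.
rank ∂_1 = 6, rank ∂_2 = 12 ⇒ b_1 = 18 − 6 − 12 = 0; ∂_2 has invariant factor(s) [2] giving torsion. So H_1 ≅ Z/2Z.
rank ∂_2 = 12, rank ∂_3 = 0 ⇒ b_2 = 12 − 12 − 0 = 0. So H_2 ≅ 0.

b_0 = 1, b_1 = 0, b_2 = 0.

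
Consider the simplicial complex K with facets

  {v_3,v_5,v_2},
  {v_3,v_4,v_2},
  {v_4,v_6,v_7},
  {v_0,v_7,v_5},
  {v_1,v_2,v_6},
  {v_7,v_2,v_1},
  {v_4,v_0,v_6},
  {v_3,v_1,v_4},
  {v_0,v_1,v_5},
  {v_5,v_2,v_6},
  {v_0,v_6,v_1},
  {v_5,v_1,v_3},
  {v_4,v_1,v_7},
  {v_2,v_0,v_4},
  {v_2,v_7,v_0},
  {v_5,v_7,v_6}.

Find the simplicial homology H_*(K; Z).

Fix the vertex order v_0 < v_1 < v_2 < v_3 < v_4 < v_5 < v_6 < v_7 and write every simplex with vertices in increasing order. Then dim K = 2 and the simplices of K are:

  0-simplices (8): [v_0], [v_1], [v_2], [v_3], [v_4], [v_5], [v_6], [v_7]
  1-simplices (24): (24 of them)
  2-simplices (16): (16 of them)

giving chain groups C_0 ≅ Z^8, C_1 ≅ Z^24, C_2 ≅ Z^16.

The boundary map ∂_1: C_1 → C_0 is given by ∂[p,q] = [q] − [p].
This gives a 8×24 integer matrix of rank 7; reducing to Smith normal form yields diagonal entries (1,1,1,1,1,1,1).

Boundary ∂_2: C_2 → C_1 sends each 2-simplex [p,q,r] to [q,r] − [p,r] + [p,q]. For instance
  ∂[v_4,v_6,v_7] = [v_6,v_7] − [v_4,v_7] + [v_4,v_6],
  ∂[v_1,v_4,v_7] = [v_4,v_7] − [v_1,v_7] + [v_1,v_4].
The 24×16 boundary matrix has rank 15 and Smith normal form diag(1,1,1,1,1,1,1,1,1,1,1,1,1,1,1).

Reading off H_k = ker ∂_k / im ∂_{k+1}:

  H_0: rank C_0 − rank ∂_1 = 8 − 7 = 1, and the invariant factors of ∂_1 are all 1, so H_0 = Z.
  H_1: rank ker ∂_1 − rank ∂_2 = (24 − 7) − 15 = 2, and the invariant factors of ∂_2 are all 1, so H_1 = Z^2.
  H_2: rank ker ∂_2 − rank ∂_3 = (16 − 15) − 0 = 1, and there is no ∂_3, so H_2 = Z.

H_0 = Z,  H_1 = Z^2,  H_2 = Z.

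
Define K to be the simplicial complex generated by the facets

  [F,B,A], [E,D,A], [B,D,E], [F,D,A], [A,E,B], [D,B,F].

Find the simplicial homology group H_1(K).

Fix the vertex order A < B < D < E < F and write every simplex with vertices in increasing order. Then dim K = 2 and the simplices of K are:

  0-simplices (5): A, B, D, E, F
  1-simplices (9): AB, AD, AE, AF, BD, BE, BF, DE, DF
  2-simplices (6): ABE, ABF, ADE, ADF, BDE, BDF

Hence C_0 ≅ Z^5, C_1 ≅ Z^9, C_2 ≅ Z^6.

∂_1: C_1 → C_0 is given by ∂[p,q] = [q] − [p].
The 5×9 boundary matrix has rank 4 and Smith normal form diag(1,1,1,1).

The boundary map ∂_2: C_2 → C_1 acts by ∂[p,q,r] = [q,r] − [p,r] + [p,q]. For instance
  ∂ADE = DE − AE + AD,
  ∂ADF = DF − AF + AD.
The resulting 9×6 matrix has rank 5, and its Smith normal form has invariant factors (1,1,1,1,1).

From H_k ≅ ker(∂_k) / im(∂_{k+1}) we obtain:

  H_1: rank ker ∂_1 − rank ∂_2 = (9 − 4) − 5 = 0, and the invariant factors of ∂_2 are all 1, so H_1 ≅ 0.

(K is a triangulation of the 2-sphere S^2.)

H_1 = 0.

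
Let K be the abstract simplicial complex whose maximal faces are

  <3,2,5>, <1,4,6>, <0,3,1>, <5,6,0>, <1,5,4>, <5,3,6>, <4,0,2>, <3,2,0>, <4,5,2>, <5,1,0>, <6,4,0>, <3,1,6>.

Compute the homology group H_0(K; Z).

Fix the vertex order 0 < 1 < 2 < 3 < 4 < 5 < 6 and write every simplex with vertices in increasing order. Then dim K = 2 and the simplices of K are:

  0-simplices (7): [0], [1], [2], [3], [4], [5], [6]
  1-simplices (18): [0,1], [0,2], [0,3], [0,4], [0,5], [0,6], [1,3], [1,4], [1,5], [1,6], [2,3], [2,4], [2,5], [3,5], [3,6], [4,5], [4,6], [5,6]
  2-simplices (12): [0,1,3], [0,1,5], [0,2,3], [0,2,4], [0,4,6], [0,5,6], [1,3,6], [1,4,5], [1,4,6], [2,3,5], [2,4,5], [3,5,6]

Hence C_0 ≅ Z^7, C_1 ≅ Z^18, C_2 ≅ Z^12.

The boundary map ∂_1: C_1 → C_0 is given by ∂[p,q] = [q] − [p]. For instance
  ∂[0,4] = [4] − [0].
The 7×18 boundary matrix has rank 6 and Smith normal form diag(1,1,1,1,1,1).

Boundary ∂_2: C_2 → C_1 maps a triangle to the signed sum of its edges. For instance
  ∂[0,5,6] = [5,6] − [0,6] + [0,5],
  ∂[0,2,3] = [2,3] − [0,3] + [0,2].
This gives a 18×12 integer matrix of rank 12; reducing to Smith normal form yields diagonal entries (1,1,1,1,1,1,1,1,1,1,1,2).

Now H_k = ker ∂_k / im ∂_{k+1}, so:

  H_0: rank C_0 − rank ∂_1 = 7 − 6 = 1, and the invariant factors of ∂_1 are all 1, so H_0 ≅ Z.

(K is a triangulation of the real projective plane RP^2.)

H_0 = Z.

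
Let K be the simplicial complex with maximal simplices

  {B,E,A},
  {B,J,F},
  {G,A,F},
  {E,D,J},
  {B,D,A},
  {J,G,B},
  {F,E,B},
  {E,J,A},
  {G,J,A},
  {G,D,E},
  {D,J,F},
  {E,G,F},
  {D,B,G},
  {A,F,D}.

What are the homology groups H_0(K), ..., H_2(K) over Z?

H_0 = Z,  H_1 = Z^2,  H_2 = Z.

Take the total order A < B < D < E < F < G < J on the vertex set. Then K (dimension 2) consists of the simplices:

  0-simplices (7): A, B, D, E, F, G, J
  1-simplices (21): AB, AD, AE, AF, AG, AJ, BD, BE, BF, BG, BJ, DE, DF, DG, DJ, EF, EG, EJ, FG, FJ, GJ
  2-simplices (14): ABD, ABE, ADF, AEJ, AFG, AGJ, BDG, BEF, BFJ, BGJ, DEG, DEJ, DFJ, EFG

giving chain groups C_0 ≅ Z^7, C_1 ≅ Z^21, C_2 ≅ Z^14.

The boundary map ∂_1: C_1 → C_0 sends each edge [p,q] (with p < q) to q − p. For instance
  ∂EG = G − E.
The 7×21 boundary matrix has rank 6 and Smith normal form diag(1,1,1,1,1,1).

∂_2: C_2 → C_1 acts by ∂[p,q,r] = [q,r] − [p,r] + [p,q]. For instance
  ∂ADF = DF − AF + AD,
  ∂EFG = FG − EG + EF.
The 21×14 boundary matrix has rank 13 and Smith normal form diag(1,1,1,1,1,1,1,1,1,1,1,1,1).

Now H_k = ker ∂_k / im ∂_{k+1}, so:

  H_0: rank C_0 − rank ∂_1 = 7 − 6 = 1, and the invariant factors of ∂_1 are all 1, so H_0 = Z.
  H_1: rank ker ∂_1 − rank ∂_2 = (21 − 6) − 13 = 2, and the invariant factors of ∂_2 are all 1, so H_1 = Z^2.
  H_2: rank ker ∂_2 − rank ∂_3 = (14 − 13) − 0 = 1, and there is no ∂_3, so H_2 = Z.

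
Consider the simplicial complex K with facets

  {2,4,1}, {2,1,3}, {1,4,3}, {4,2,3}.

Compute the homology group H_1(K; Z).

Fix the vertex order 1 < 2 < 3 < 4 and write every simplex with vertices in increasing order. Then dim K = 2 and the simplices of K are:

  0-simplices (4): [1], [2], [3], [4]
  1-simplices (6): [1,2], [1,3], [1,4], [2,3], [2,4], [3,4]
  2-simplices (4): [1,2,3], [1,2,4], [1,3,4], [2,3,4]

giving chain groups C_0 ≅ Z^4, C_1 ≅ Z^6, C_2 ≅ Z^4.

The boundary map ∂_1: C_1 → C_0 sends each edge [p,q] (with p < q) to q − p. For instance
  ∂[1,4] = [4] − [1].
The 4×6 boundary matrix has rank 3 and Smith normal form diag(1,1,1).

∂_2: C_2 → C_1 acts by ∂[p,q,r] = [q,r] − [p,r] + [p,q]. For instance
  ∂[1,2,4] = [2,4] − [1,4] + [1,2],
  ∂[1,3,4] = [3,4] − [1,4] + [1,3].
As a 6×4 matrix over Z this has rank 3, with invariant factors (1,1,1).

From H_k ≅ ker(∂_k) / im(∂_{k+1}) we obtain:

  H_1: rank ker ∂_1 − rank ∂_2 = (6 − 3) − 3 = 0, and the invariant factors of ∂_2 are all 1, so H_1 = 0.

H_1 = 0.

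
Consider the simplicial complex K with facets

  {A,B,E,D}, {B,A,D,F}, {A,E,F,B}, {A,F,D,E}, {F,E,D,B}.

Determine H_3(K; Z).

H_3 = Z.

Order the vertices as A < B < D < E < F. Listing each simplex with vertices in this order, K has dimension 3 with simplices:

  0-simplices (5): A, B, D, E, F
  1-simplices (10): AB, AD, AE, AF, BD, BE, BF, DE, DF, EF
  2-simplices (10): ABD, ABE, ABF, ADE, ADF, AEF, BDE, BDF, BEF, DEF
  3-simplices (5): ABDE, ABDF, ABEF, ADEF, BDEF

giving chain groups C_0 ≅ Z^5, C_1 ≅ Z^10, C_2 ≅ Z^10, C_3 ≅ Z^5.

Boundary ∂_1: C_1 → C_0 maps an edge to its endpoints' difference, ∂[p,q] = q − p. For instance
  ∂BE = E − B.
The 5×10 boundary matrix has rank 4 and Smith normal form diag(1,1,1,1).

The boundary map ∂_2: C_2 → C_1 acts by ∂[p,q,r] = [q,r] − [p,r] + [p,q]. For instance
  ∂DEF = EF − DF + DE,
  ∂BEF = EF − BF + BE.
As a 10×10 matrix over Z this has rank 6, with invariant factors (1,1,1,1,1,1).

∂_3: C_3 → C_2 sends each 3-simplex σ to the alternating sum Σ_i (−1)^i (σ with its i-th vertex removed). For instance
  ∂ADEF = DEF − AEF + ADF − ADE,
  ∂ABDF = BDF − ADF + ABF − ABD.
As a 10×5 matrix over Z this has rank 4, with invariant factors (1,1,1,1).

Now H_k = ker ∂_k / im ∂_{k+1}, so:

  H_3: rank ker ∂_3 − rank ∂_4 = (5 − 4) − 0 = 1, and there is no ∂_4, so H_3 ≅ Z.

(K is a triangulation of the 3-sphere S^3.)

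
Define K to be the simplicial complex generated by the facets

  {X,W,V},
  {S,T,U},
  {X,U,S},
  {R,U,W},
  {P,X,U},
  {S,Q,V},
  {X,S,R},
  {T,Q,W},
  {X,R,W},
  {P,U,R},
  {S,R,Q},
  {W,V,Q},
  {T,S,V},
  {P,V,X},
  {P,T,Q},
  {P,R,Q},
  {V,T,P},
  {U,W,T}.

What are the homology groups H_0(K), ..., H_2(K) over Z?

H_0 ≅ Z,  H_1 ≅ Z ⊕ Z/2Z,  H_2 = 0.

Fix the vertex order P < Q < R < S < T < U < V < W < X and write every simplex with vertices in increasing order. Then dim K = 2 and the simplices of K are:

  0-simplices (9): P, Q, R, S, T, U, V, W, X
  1-simplices (27): PQ, PR, PT, PU, PV, PX, QR, QS, QT, QV, QW, RS, RU, RW, RX, ST, SU, SV, SX, TU, TV, TW, UW, UX, VW, VX, WX
  2-simplices (18): PQR, PQT, PRU, PTV, PUX, PVX, QRS, QSV, QTW, QVW, RSX, RUW, RWX, STU, STV, SUX, TUW, VWX

so the chain groups are C_0 ≅ Z^9, C_1 ≅ Z^27, C_2 ≅ Z^18.

∂_1: C_1 → C_0 maps an edge to its endpoints' difference, ∂[p,q] = q − p. For instance
  ∂SV = V − S.
The resulting 9×27 matrix has rank 8, and its Smith normal form has invariant factors (1,1,1,1,1,1,1,1).

∂_2: C_2 → C_1 acts by ∂[p,q,r] = [q,r] − [p,r] + [p,q]. For instance
  ∂STU = TU − SU + ST,
  ∂QVW = VW − QW + QV.
The resulting 27×18 matrix has rank 18, and its Smith normal form has invariant factors (1,1,1,1,1,1,1,1,1,1,1,1,1,1,1,1,1,2).

Reading off H_k = ker ∂_k / im ∂_{k+1}:

  H_0: rank C_0 − rank ∂_1 = 9 − 8 = 1, and the invariant factors of ∂_1 are all 1, so H_0 ≅ Z.
  H_1: rank ker ∂_1 − rank ∂_2 = (27 − 8) − 18 = 1, and ∂_2 has invariant factor 2 > 1, so H_1 ≅ Z ⊕ Z/2Z.
  H_2: rank ker ∂_2 − rank ∂_3 = (18 − 18) − 0 = 0, and there is no ∂_3, so H_2 ≅ 0.

(K is a triangulation of the Klein bottle.)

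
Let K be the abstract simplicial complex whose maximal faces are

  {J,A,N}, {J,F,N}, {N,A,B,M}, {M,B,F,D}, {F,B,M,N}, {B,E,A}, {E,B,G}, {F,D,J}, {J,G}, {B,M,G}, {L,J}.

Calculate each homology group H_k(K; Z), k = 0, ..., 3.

Take the total order A < B < D < E < F < G < J < L < M < N on the vertex set. Then K (dimension 3) consists of the simplices:

  0-simplices (10): A, B, D, E, F, G, J, L, M, N
  1-simplices (23): AB, AE, AJ, AM, AN, BD, BE, BF, BG, BM, BN, DF, DJ, DM, EG, FJ, FM, FN, GJ, GM, JL, JN, MN
  2-simplices (16): ABE, ABM, ABN, AJN, AMN, BDF, BDM, BEG, BFM, BFN, BGM, BMN, DFJ, DFM, FJN, FMN
  3-simplices (3): ABMN, BDFM, BFMN

Hence C_0 ≅ Z^10, C_1 ≅ Z^23, C_2 ≅ Z^16, C_3 ≅ Z^3.

∂_1: C_1 → C_0 sends each edge [p,q] (with p < q) to q − p.
This gives a 10×23 integer matrix of rank 9; reducing to Smith normal form yields diagonal entries (1,1,1,1,1,1,1,1,1).

∂_2: C_2 → C_1 sends each 2-simplex [p,q,r] to [q,r] − [p,r] + [p,q]. For instance
  ∂FMN = MN − FN + FM,
  ∂AJN = JN − AN + AJ.
The 23×16 boundary matrix has rank 13 and Smith normal form diag(1,1,1,1,1,1,1,1,1,1,1,1,1).

∂_3: C_3 → C_2 sends each 3-simplex σ to the alternating sum Σ_i (−1)^i (σ with its i-th vertex removed). For instance
  ∂ABMN = BMN − AMN + ABN − ABM,
  ∂BFMN = FMN − BMN + BFN − BFM.
This gives a 16×3 integer matrix of rank 3; reducing to Smith normal form yields diagonal entries (1,1,1).

From H_k ≅ ker(∂_k) / im(∂_{k+1}) we obtain:

  H_0: rank C_0 − rank ∂_1 = 10 − 9 = 1, and the invariant factors of ∂_1 are all 1, so H_0 ≅ Z.
  H_1: rank ker ∂_1 − rank ∂_2 = (23 − 9) − 13 = 1, and the invariant factors of ∂_2 are all 1, so H_1 ≅ Z.
  H_2: rank ker ∂_2 − rank ∂_3 = (16 − 13) − 3 = 0, and the invariant factors of ∂_3 are all 1, so H_2 ≅ 0.
  H_3: rank ker ∂_3 − rank ∂_4 = (3 − 3) − 0 = 0, and there is no ∂_4, so H_3 ≅ 0.

As a check, the Euler characteristic is 10 − 23 + 16 − 3 = 0, which agrees with 1 − 1 + 0 − 0 = 0.

H_0 ≅ Z,  H_1 ≅ Z,  H_2 = 0,  H_3 = 0.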